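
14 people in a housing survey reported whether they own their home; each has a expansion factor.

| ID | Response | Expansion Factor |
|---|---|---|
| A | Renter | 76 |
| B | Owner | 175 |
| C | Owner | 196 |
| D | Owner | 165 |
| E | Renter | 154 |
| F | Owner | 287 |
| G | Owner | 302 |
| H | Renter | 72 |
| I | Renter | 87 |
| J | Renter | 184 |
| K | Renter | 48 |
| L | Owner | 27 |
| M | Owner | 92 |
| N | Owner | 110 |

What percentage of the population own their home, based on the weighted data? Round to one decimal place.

68.6

Sum of weights for 'Owner' = 175 + 196 + 165 + 287 + 302 + 27 + 92 + 110 = 1354
Total weight = 1975
Weighted proportion = 1354 / 1975 = 0.68556962 → 68.556962%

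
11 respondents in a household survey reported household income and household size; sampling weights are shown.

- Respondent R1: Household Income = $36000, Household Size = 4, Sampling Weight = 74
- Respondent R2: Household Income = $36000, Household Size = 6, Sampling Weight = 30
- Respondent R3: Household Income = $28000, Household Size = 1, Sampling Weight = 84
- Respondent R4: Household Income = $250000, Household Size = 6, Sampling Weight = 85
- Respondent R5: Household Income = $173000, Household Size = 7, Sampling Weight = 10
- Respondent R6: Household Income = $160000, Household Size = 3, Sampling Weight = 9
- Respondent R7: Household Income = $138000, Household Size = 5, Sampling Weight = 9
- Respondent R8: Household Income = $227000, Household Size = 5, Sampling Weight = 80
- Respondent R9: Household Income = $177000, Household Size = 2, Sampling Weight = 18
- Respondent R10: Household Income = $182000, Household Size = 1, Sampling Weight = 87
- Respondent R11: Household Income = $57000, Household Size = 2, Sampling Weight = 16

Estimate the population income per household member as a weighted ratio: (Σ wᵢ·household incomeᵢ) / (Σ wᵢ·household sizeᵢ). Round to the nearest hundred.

39500

Σ wᵢ·y = 36000×74 + 36000×30 + 28000×84 + 250000×85 + 173000×10 + 160000×9 + 138000×9 + 227000×80 + 177000×18 + 182000×87 + 57000×16
  = 2664000 + 1080000 + 2352000 + 21250000 + 1730000 + 1440000 + 1242000 + 18160000 + 3186000 + 15834000 + 912000 = 69850000
Σ wᵢ·x = 4×74 + 6×30 + 1×84 + 6×85 + 7×10 + 3×9 + 5×9 + 5×80 + 2×18 + 1×87 + 2×16
  = 296 + 180 + 84 + 510 + 70 + 27 + 45 + 400 + 36 + 87 + 32 = 1767
Ratio = 69850000 / 1767 = 39530.277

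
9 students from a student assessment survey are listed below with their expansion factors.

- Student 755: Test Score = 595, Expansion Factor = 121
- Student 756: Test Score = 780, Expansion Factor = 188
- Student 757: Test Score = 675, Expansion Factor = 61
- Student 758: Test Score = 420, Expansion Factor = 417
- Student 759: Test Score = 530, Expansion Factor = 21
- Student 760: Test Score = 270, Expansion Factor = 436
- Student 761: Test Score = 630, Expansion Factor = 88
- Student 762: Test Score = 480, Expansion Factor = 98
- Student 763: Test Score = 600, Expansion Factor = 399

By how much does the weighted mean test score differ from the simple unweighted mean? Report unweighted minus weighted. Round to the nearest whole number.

Unweighted sum = 595 + 780 + 675 + 420 + 530 + 270 + 630 + 480 + 600 = 4980
Unweighted mean = 4980 / 9 = 553.33333
Weighted sum = 595×121 + 780×188 + 675×61 + 420×417 + 530×21 + 270×436 + 630×88 + 480×98 + 600×399
  = 71995 + 146640 + 41175 + 175140 + 11130 + 117720 + 55440 + 47040 + 239400 = 905680
Sum of weights = 1829
Weighted mean = 905680 / 1829 = 495.17769
Difference (unweighted minus weighted) = 58.155641

58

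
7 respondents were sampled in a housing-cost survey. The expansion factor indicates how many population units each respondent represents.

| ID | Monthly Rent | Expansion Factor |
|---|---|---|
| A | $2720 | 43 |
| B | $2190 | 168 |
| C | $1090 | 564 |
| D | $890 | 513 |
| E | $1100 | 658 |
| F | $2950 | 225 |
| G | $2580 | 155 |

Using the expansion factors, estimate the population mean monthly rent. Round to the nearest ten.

1440

Weighted sum = 2720×43 + 2190×168 + 1090×564 + 890×513 + 1100×658 + 2950×225 + 2580×155
  = 3343660
Sum of weights = 43 + 168 + 564 + 513 + 658 + 225 + 155 = 2326
Weighted mean = 3343660 / 2326 = 1437.515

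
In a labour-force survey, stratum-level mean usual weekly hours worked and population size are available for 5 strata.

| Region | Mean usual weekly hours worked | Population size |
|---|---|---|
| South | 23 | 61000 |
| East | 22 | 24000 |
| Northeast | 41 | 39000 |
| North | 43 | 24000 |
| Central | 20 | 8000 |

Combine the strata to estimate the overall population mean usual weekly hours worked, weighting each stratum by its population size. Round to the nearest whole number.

Σ Nₕ·x̄ₕ = 23×61000 + 22×24000 + 41×39000 + 43×24000 + 20×8000
  = 4722000
Σ Nₕ = 61000 + 24000 + 39000 + 24000 + 8000 = 156000
Overall mean = 4722000 / 156000 = 30.269231

30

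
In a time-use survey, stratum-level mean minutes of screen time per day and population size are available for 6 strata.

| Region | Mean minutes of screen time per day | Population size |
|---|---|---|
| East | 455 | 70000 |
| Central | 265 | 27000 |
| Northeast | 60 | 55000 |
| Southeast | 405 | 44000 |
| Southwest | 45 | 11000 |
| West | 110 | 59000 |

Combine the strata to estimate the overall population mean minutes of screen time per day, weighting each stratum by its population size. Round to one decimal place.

Σ Nₕ·x̄ₕ = 67110000
Σ Nₕ = 70000 + 27000 + 55000 + 44000 + 11000 + 59000 = 266000
Overall mean = 67110000 / 266000 = 252.29323

252.3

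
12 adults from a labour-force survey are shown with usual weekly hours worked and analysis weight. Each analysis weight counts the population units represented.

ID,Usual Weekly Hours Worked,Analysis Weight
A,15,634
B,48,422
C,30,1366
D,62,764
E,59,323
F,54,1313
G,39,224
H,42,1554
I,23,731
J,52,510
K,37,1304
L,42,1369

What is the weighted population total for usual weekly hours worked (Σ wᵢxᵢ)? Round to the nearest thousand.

431000

Weighted total = 15×634 + 48×422 + 30×1366 + 62×764 + 59×323 + 54×1313 + 39×224 + 42×1554 + 23×731 + 52×510 + 37×1304 + 42×1369
  = 431156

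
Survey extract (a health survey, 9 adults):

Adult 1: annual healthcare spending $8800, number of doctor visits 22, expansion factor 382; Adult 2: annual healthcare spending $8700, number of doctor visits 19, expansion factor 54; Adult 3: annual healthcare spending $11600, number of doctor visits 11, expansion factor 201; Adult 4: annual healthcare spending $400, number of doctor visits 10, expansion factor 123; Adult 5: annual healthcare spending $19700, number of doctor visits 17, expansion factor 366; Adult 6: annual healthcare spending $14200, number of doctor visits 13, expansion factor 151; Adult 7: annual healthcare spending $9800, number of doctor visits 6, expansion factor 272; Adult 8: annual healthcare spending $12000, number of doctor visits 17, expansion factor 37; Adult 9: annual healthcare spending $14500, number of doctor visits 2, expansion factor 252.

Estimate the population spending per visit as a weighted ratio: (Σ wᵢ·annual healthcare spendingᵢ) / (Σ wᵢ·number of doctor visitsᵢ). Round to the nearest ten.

940

Σ wᵢ·y = 8800×382 + 8700×54 + 11600×201 + 400×123 + 19700×366 + 14200×151 + 9800×272 + 12000×37 + 14500×252
  = 22330200
Σ wᵢ·x = 22×382 + 19×54 + 11×201 + 10×123 + 17×366 + 13×151 + 6×272 + 17×37 + 2×252
  = 23821
Ratio = 22330200 / 23821 = 937.41657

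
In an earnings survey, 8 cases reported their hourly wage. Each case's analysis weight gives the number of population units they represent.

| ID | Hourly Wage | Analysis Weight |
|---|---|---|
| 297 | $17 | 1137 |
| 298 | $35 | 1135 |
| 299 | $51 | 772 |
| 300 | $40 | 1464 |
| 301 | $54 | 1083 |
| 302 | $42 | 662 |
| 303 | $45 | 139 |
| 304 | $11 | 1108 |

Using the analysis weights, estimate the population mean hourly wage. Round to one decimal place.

Weighted sum = 17×1137 + 35×1135 + 51×772 + 40×1464 + 54×1083 + 42×662 + 45×139 + 11×1108
  = 19329 + 39725 + 39372 + 58560 + 58482 + 27804 + 6255 + 12188 = 261715
Sum of weights = 7500
Weighted mean = 261715 / 7500 = 34.895333

34.9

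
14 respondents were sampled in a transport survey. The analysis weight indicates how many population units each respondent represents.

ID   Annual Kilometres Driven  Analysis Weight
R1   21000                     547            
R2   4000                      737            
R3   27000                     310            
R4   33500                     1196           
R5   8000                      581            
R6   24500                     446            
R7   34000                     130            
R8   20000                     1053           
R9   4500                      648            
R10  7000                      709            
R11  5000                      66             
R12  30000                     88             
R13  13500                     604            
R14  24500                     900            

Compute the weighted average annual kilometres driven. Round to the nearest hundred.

Weighted sum = 144979000
Sum of weights = 8015
Weighted mean = 144979000 / 8015 = 18088.459

18100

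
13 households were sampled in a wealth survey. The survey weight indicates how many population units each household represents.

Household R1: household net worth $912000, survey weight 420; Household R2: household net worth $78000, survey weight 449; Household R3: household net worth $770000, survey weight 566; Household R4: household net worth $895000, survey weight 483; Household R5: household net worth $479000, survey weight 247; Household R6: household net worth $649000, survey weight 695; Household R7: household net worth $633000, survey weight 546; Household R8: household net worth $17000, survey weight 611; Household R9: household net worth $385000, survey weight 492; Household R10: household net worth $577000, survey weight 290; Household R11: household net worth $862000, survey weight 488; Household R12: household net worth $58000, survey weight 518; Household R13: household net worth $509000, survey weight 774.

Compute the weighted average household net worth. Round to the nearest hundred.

518800

Weighted sum = 3412956000
Sum of weights = 6579
Weighted mean = 3412956000 / 6579 = 518765.16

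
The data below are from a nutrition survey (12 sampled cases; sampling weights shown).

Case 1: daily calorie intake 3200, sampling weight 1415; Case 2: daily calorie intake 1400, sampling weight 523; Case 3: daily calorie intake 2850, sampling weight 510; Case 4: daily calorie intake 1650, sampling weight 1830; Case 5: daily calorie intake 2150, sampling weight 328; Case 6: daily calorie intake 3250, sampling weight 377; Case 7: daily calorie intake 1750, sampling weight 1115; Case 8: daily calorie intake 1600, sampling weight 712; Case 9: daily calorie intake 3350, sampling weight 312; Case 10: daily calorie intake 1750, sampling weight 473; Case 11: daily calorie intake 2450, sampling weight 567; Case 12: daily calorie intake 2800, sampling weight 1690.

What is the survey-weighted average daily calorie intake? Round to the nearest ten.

Weighted sum = 3200×1415 + 1400×523 + 2850×510 + 1650×1830 + 2150×328 + 3250×377 + 1750×1115 + 1600×712 + 3350×312 + 1750×473 + 2450×567 + 2800×1690
  = 4528000 + 732200 + 1453500 + 3019500 + 705200 + 1225250 + 1951250 + 1139200 + 1045200 + 827750 + 1389150 + 4732000 = 22748200
Sum of weights = 1415 + 523 + 510 + 1830 + 328 + 377 + 1115 + 712 + 312 + 473 + 567 + 1690 = 9852
Weighted mean = 22748200 / 9852 = 2308.9931

2310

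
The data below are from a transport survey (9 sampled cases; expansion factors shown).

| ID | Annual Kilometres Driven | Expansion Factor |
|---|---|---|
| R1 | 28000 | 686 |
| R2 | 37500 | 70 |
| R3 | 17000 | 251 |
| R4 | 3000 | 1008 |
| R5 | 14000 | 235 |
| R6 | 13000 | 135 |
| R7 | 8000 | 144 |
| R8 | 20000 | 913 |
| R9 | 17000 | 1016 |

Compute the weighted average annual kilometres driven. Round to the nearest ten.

15890

Weighted sum = 28000×686 + 37500×70 + 17000×251 + 3000×1008 + 14000×235 + 13000×135 + 8000×144 + 20000×913 + 17000×1016
  = 70853000
Sum of weights = 4458
Weighted mean = 70853000 / 4458 = 15893.45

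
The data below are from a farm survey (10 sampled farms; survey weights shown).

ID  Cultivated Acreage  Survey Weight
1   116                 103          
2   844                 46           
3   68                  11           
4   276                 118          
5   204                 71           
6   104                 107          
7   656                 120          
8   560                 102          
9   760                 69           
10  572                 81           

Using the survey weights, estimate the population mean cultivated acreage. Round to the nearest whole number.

416

Weighted sum = 344312
Sum of weights = 828
Weighted mean = 344312 / 828 = 415.83575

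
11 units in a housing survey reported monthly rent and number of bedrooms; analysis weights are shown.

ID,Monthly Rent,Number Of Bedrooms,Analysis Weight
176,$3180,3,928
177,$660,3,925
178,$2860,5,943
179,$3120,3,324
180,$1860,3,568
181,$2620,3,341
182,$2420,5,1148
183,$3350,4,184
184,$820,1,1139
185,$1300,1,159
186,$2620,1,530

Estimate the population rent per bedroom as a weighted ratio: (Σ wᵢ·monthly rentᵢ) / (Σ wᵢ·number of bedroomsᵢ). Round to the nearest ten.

680

Σ wᵢ·y = 3180×928 + 660×925 + 2860×943 + 3120×324 + 1860×568 + 2620×341 + 2420×1148 + 3350×184 + 820×1139 + 1300×159 + 2620×530
  = 2951040 + 610500 + 2696980 + 1010880 + 1056480 + 893420 + 2778160 + 616400 + 933980 + 206700 + 1388600 = 15143140
Σ wᵢ·x = 3×928 + 3×925 + 5×943 + 3×324 + 3×568 + 3×341 + 5×1148 + 4×184 + 1×1139 + 1×159 + 1×530
  = 2784 + 2775 + 4715 + 972 + 1704 + 1023 + 5740 + 736 + 1139 + 159 + 530 = 22277
Ratio = 15143140 / 22277 = 679.76568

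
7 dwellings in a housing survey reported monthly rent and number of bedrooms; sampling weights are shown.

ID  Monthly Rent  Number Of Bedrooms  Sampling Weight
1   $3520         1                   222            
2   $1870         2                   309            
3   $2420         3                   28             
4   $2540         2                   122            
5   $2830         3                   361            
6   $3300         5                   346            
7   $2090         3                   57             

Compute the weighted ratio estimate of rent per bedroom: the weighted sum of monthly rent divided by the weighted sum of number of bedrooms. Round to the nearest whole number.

Σ wᵢ·y = 3520×222 + 1870×309 + 2420×28 + 2540×122 + 2830×361 + 3300×346 + 2090×57
  = 781440 + 577830 + 67760 + 309880 + 1021630 + 1141800 + 119130 = 4019470
Σ wᵢ·x = 1×222 + 2×309 + 3×28 + 2×122 + 3×361 + 5×346 + 3×57
  = 222 + 618 + 84 + 244 + 1083 + 1730 + 171 = 4152
Ratio = 4019470 / 4152 = 968.08044

968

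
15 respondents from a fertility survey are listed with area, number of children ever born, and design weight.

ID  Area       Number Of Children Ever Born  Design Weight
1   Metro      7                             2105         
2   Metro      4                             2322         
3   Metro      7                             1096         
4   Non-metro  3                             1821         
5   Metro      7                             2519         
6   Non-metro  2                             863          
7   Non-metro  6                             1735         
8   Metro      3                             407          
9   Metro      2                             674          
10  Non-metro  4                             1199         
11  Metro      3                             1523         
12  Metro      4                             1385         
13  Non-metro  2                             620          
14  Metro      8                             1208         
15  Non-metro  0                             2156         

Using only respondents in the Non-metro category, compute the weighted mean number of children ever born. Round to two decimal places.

2.82

Non-metro rows: 4, 6, 7, 10, 13, 15
Weighted sum = 3×1821 + 2×863 + 6×1735 + 4×1199 + 2×620 + 0×2156
  = 5463 + 1726 + 10410 + 4796 + 1240 + 0 = 23635
Sum of weights = 1821 + 863 + 1735 + 1199 + 620 + 2156 = 8394
Weighted mean = 23635 / 8394 = 2.8157017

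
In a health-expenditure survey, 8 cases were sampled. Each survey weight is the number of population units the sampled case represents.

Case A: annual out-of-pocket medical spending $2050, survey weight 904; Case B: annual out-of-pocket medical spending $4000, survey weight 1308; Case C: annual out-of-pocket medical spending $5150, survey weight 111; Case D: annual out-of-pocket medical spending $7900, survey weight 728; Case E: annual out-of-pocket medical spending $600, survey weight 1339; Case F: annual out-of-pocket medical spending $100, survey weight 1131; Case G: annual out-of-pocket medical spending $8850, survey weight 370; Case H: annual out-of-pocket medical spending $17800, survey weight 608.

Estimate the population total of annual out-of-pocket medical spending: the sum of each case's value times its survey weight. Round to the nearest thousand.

Weighted total = 2050×904 + 4000×1308 + 5150×111 + 7900×728 + 600×1339 + 100×1131 + 8850×370 + 17800×608
  = 28421450

28421000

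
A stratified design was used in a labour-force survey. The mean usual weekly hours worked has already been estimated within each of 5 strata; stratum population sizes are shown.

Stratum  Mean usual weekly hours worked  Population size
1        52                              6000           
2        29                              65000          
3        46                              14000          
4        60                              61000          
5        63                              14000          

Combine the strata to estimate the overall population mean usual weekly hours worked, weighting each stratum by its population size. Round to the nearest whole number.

46

Σ Nₕ·x̄ₕ = 52×6000 + 29×65000 + 46×14000 + 60×61000 + 63×14000
  = 312000 + 1885000 + 644000 + 3660000 + 882000 = 7383000
Σ Nₕ = 6000 + 65000 + 14000 + 61000 + 14000 = 160000
Overall mean = 7383000 / 160000 = 46.14375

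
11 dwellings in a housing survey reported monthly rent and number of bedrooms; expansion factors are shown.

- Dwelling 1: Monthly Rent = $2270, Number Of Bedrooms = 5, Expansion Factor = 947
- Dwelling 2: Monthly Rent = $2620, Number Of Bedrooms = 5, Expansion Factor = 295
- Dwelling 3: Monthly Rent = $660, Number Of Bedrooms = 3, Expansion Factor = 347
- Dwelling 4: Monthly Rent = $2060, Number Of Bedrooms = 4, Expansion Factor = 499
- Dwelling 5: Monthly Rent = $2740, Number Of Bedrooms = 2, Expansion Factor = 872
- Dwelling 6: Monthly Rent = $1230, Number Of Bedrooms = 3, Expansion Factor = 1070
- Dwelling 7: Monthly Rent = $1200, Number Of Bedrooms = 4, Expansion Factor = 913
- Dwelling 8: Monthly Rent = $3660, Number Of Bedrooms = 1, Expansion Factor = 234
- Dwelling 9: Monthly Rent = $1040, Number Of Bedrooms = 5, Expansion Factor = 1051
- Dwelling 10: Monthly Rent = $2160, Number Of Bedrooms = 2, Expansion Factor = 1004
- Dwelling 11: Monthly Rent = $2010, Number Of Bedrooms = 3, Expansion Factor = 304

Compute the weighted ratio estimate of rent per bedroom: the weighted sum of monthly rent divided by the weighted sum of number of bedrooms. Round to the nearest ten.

520

Σ wᵢ·y = 2270×947 + 2620×295 + 660×347 + 2060×499 + 2740×872 + 1230×1070 + 1200×913 + 3660×234 + 1040×1051 + 2160×1004 + 2010×304
  = 13709690
Σ wᵢ·x = 5×947 + 5×295 + 3×347 + 4×499 + 2×872 + 3×1070 + 4×913 + 1×234 + 5×1051 + 2×1004 + 3×304
  = 26262
Ratio = 13709690 / 26262 = 522.03526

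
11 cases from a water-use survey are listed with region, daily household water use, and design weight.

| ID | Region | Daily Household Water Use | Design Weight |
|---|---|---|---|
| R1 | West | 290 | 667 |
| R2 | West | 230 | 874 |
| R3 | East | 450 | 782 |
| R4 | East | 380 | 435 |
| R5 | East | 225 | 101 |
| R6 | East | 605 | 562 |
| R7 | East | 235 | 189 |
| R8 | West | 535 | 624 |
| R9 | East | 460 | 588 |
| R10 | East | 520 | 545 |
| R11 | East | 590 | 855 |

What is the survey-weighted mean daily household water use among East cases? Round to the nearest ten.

490

East rows: R3, R4, R5, R6, R7, R9, R10, R11
Weighted sum = 450×782 + 380×435 + 225×101 + 605×562 + 235×189 + 460×588 + 520×545 + 590×855
  = 351900 + 165300 + 22725 + 340010 + 44415 + 270480 + 283400 + 504450 = 1982680
Sum of weights = 782 + 435 + 101 + 562 + 189 + 588 + 545 + 855 = 4057
Weighted mean = 1982680 / 4057 = 488.70594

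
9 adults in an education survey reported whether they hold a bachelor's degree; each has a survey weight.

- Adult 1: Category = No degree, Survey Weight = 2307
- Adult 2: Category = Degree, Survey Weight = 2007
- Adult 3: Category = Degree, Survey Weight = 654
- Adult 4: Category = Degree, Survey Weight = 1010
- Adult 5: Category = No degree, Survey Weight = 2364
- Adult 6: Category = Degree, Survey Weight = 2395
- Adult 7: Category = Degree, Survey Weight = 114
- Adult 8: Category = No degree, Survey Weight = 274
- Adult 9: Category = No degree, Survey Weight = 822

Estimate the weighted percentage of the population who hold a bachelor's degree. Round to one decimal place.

Sum of weights for 'Degree' = 2007 + 654 + 1010 + 2395 + 114 = 6180
Total weight = 2307 + 2007 + 654 + 1010 + 2364 + 2395 + 114 + 274 + 822 = 11947
Weighted proportion = 6180 / 11947 = 0.51728467 → 51.728467%

51.7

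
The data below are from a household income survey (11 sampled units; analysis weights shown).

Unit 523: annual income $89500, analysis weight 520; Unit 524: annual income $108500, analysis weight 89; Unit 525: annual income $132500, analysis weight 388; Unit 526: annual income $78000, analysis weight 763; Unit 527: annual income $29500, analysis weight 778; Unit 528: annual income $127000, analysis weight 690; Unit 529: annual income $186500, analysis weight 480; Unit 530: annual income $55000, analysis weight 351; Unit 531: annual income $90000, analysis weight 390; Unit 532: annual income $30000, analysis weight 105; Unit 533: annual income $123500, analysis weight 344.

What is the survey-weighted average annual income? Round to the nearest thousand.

95000

Weighted sum = 89500×520 + 108500×89 + 132500×388 + 78000×763 + 29500×778 + 127000×690 + 186500×480 + 55000×351 + 90000×390 + 30000×105 + 123500×344
  = 46540000 + 9656500 + 51410000 + 59514000 + 22951000 + 87630000 + 89520000 + 19305000 + 35100000 + 3150000 + 42484000 = 467260500
Sum of weights = 520 + 89 + 388 + 763 + 778 + 690 + 480 + 351 + 390 + 105 + 344 = 4898
Weighted mean = 467260500 / 4898 = 95398.224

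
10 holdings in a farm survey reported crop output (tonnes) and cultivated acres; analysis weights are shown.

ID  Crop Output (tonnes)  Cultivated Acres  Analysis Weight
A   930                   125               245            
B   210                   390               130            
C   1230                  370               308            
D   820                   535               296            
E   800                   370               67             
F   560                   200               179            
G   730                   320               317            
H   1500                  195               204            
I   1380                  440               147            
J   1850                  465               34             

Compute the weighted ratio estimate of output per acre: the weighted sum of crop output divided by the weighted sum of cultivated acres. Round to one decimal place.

Σ wᵢ·y = 930×245 + 210×130 + 1230×308 + 820×296 + 800×67 + 560×179 + 730×317 + 1500×204 + 1380×147 + 1850×34
  = 227850 + 27300 + 378840 + 242720 + 53600 + 100240 + 231410 + 306000 + 202860 + 62900 = 1833720
Σ wᵢ·x = 125×245 + 390×130 + 370×308 + 535×296 + 370×67 + 200×179 + 320×317 + 195×204 + 440×147 + 465×34
  = 30625 + 50700 + 113960 + 158360 + 24790 + 35800 + 101440 + 39780 + 64680 + 15810 = 635945
Ratio = 1833720 / 635945 = 2.8834569

2.9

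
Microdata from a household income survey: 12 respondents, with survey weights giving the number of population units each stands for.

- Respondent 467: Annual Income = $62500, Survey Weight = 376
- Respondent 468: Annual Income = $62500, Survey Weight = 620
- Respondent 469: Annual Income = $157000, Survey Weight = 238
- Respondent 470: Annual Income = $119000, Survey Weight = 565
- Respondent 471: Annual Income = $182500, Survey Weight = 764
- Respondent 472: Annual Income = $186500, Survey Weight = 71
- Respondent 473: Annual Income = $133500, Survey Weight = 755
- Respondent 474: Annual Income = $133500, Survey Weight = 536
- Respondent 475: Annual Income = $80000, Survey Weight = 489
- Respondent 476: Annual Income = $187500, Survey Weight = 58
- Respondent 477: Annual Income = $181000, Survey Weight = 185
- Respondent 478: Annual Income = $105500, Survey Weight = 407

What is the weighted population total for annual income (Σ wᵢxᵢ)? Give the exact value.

Weighted total = 62500×376 + 62500×620 + 157000×238 + 119000×565 + 182500×764 + 186500×71 + 133500×755 + 133500×536 + 80000×489 + 187500×58 + 181000×185 + 105500×407
  = 23500000 + 38750000 + 37366000 + 67235000 + 139430000 + 13241500 + 100792500 + 71556000 + 39120000 + 10875000 + 33485000 + 42938500 = 618289500

618289500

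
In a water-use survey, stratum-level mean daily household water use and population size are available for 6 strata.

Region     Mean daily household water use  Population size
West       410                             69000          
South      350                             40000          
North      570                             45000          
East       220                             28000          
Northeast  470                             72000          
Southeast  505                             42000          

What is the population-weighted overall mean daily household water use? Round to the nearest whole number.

Σ Nₕ·x̄ₕ = 410×69000 + 350×40000 + 570×45000 + 220×28000 + 470×72000 + 505×42000
  = 28290000 + 14000000 + 25650000 + 6160000 + 33840000 + 21210000 = 129150000
Σ Nₕ = 69000 + 40000 + 45000 + 28000 + 72000 + 42000 = 296000
Overall mean = 129150000 / 296000 = 436.31757

436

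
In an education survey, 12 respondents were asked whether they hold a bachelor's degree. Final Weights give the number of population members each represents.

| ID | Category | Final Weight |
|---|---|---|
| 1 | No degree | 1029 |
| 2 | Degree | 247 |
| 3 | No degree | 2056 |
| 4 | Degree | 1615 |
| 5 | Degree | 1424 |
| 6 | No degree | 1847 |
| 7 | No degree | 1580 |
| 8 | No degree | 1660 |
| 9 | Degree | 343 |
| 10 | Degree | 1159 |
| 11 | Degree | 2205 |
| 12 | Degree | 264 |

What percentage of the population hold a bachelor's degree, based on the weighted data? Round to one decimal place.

47.0

Sum of weights for 'Degree' = 247 + 1615 + 1424 + 343 + 1159 + 2205 + 264 = 7257
Total weight = 1029 + 247 + 2056 + 1615 + 1424 + 1847 + 1580 + 1660 + 343 + 1159 + 2205 + 264 = 15429
Weighted proportion = 7257 / 15429 = 0.47034805 → 47.034805%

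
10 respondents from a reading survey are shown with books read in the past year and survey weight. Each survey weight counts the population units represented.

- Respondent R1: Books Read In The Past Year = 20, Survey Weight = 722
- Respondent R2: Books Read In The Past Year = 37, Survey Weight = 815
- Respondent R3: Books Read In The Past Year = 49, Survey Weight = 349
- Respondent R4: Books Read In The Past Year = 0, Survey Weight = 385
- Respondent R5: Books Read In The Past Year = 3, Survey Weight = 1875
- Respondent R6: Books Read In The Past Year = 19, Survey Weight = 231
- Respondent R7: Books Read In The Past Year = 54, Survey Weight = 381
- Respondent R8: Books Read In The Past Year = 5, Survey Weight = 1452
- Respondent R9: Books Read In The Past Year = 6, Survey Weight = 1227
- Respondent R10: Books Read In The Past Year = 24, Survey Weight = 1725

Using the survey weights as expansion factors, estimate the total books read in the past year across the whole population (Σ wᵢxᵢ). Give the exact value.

148306

Weighted total = 20×722 + 37×815 + 49×349 + 0×385 + 3×1875 + 19×231 + 54×381 + 5×1452 + 6×1227 + 24×1725
  = 14440 + 30155 + 17101 + 0 + 5625 + 4389 + 20574 + 7260 + 7362 + 41400 = 148306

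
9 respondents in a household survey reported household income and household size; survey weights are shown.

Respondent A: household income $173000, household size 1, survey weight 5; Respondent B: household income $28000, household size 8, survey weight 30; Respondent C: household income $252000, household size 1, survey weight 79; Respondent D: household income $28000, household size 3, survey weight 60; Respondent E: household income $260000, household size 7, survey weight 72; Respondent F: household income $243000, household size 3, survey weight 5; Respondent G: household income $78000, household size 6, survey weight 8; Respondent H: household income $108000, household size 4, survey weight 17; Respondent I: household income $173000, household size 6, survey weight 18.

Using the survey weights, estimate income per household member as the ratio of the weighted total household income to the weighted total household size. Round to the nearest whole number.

Σ wᵢ·y = 173000×5 + 28000×30 + 252000×79 + 28000×60 + 260000×72 + 243000×5 + 78000×8 + 108000×17 + 173000×18
  = 865000 + 840000 + 19908000 + 1680000 + 18720000 + 1215000 + 624000 + 1836000 + 3114000 = 48802000
Σ wᵢ·x = 1×5 + 8×30 + 1×79 + 3×60 + 7×72 + 3×5 + 6×8 + 4×17 + 6×18
  = 1247
Ratio = 48802000 / 1247 = 39135.525

39136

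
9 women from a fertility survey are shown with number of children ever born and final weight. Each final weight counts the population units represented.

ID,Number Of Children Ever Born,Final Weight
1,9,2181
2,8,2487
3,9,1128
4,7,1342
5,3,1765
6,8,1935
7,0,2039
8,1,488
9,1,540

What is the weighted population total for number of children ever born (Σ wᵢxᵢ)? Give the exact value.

80874

Weighted total = 9×2181 + 8×2487 + 9×1128 + 7×1342 + 3×1765 + 8×1935 + 0×2039 + 1×488 + 1×540
  = 80874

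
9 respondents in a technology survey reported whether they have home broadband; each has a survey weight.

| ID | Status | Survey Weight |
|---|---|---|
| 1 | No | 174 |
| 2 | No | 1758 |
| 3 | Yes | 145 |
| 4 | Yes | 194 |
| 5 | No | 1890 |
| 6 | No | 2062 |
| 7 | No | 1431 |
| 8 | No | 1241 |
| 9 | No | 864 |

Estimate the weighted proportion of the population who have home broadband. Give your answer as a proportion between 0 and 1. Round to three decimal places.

Sum of weights for 'Yes' = 145 + 194 = 339
Total weight = 9759
Weighted proportion = 339 / 9759 = 0.034737166

0.035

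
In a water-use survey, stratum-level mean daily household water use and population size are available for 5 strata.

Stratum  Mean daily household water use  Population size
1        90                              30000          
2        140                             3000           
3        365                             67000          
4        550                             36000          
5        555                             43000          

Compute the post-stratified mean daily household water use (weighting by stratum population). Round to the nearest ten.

400

Σ Nₕ·x̄ₕ = 90×30000 + 140×3000 + 365×67000 + 550×36000 + 555×43000
  = 71240000
Σ Nₕ = 30000 + 3000 + 67000 + 36000 + 43000 = 179000
Overall mean = 71240000 / 179000 = 397.98883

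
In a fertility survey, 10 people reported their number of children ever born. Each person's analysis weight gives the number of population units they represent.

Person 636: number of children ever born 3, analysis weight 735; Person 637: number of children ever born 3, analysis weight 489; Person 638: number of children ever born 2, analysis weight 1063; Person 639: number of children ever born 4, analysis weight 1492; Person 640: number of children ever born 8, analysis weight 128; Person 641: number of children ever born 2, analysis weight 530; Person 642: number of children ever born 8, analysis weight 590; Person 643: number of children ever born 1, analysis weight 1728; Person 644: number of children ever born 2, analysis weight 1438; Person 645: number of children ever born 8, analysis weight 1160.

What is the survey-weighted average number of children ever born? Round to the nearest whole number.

3

Weighted sum = 3×735 + 3×489 + 2×1063 + 4×1492 + 8×128 + 2×530 + 8×590 + 1×1728 + 2×1438 + 8×1160
  = 2205 + 1467 + 2126 + 5968 + 1024 + 1060 + 4720 + 1728 + 2876 + 9280 = 32454
Sum of weights = 735 + 489 + 1063 + 1492 + 128 + 530 + 590 + 1728 + 1438 + 1160 = 9353
Weighted mean = 32454 / 9353 = 3.4699027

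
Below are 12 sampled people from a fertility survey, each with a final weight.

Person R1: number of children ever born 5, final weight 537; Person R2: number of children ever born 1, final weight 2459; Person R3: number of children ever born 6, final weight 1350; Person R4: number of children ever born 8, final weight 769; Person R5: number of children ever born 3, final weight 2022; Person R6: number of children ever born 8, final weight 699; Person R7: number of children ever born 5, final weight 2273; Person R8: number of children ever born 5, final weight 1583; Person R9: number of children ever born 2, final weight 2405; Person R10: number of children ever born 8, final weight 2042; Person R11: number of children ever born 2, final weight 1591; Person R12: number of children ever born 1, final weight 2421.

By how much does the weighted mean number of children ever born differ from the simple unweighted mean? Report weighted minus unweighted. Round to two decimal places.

-0.67

Unweighted sum = 5 + 1 + 6 + 8 + 3 + 8 + 5 + 5 + 2 + 8 + 2 + 1 = 54
Unweighted mean = 54 / 12 = 4.5
Weighted sum = 5×537 + 1×2459 + 6×1350 + 8×769 + 3×2022 + 8×699 + 5×2273 + 5×1583 + 2×2405 + 8×2042 + 2×1591 + 1×2421
  = 2685 + 2459 + 8100 + 6152 + 6066 + 5592 + 11365 + 7915 + 4810 + 16336 + 3182 + 2421 = 77083
Sum of weights = 537 + 2459 + 1350 + 769 + 2022 + 699 + 2273 + 1583 + 2405 + 2042 + 1591 + 2421 = 20151
Weighted mean = 77083 / 20151 = 3.8252692
Difference (weighted minus unweighted) = -0.67473078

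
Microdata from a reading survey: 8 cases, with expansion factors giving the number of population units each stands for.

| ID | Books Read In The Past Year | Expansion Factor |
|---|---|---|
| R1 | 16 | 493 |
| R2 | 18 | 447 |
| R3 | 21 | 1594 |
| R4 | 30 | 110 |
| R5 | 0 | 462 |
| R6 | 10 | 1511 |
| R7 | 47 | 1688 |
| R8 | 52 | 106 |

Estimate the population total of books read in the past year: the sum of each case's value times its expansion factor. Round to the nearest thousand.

153000

Weighted total = 16×493 + 18×447 + 21×1594 + 30×110 + 0×462 + 10×1511 + 47×1688 + 52×106
  = 7888 + 8046 + 33474 + 3300 + 0 + 15110 + 79336 + 5512 = 152666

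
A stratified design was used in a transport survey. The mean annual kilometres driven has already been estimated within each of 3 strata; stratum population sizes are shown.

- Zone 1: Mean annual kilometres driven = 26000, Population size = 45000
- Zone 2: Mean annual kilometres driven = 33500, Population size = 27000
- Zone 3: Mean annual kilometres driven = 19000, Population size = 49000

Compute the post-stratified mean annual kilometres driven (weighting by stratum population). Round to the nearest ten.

24840

Σ Nₕ·x̄ₕ = 3005500000
Σ Nₕ = 45000 + 27000 + 49000 = 121000
Overall mean = 3005500000 / 121000 = 24838.843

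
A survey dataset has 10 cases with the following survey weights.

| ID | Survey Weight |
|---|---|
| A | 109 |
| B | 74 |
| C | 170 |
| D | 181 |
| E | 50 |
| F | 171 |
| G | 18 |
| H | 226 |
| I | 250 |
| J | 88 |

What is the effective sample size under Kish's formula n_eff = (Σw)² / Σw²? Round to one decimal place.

Σ wᵢ = 1337
Σ wᵢ² = 11881 + 5476 + 28900 + 32761 + 2500 + 29241 + 324 + 51076 + 62500 + 7744 = 232403
n_eff = 1337² / 232403 = 1787569 / 232403 = 7.6916778

7.7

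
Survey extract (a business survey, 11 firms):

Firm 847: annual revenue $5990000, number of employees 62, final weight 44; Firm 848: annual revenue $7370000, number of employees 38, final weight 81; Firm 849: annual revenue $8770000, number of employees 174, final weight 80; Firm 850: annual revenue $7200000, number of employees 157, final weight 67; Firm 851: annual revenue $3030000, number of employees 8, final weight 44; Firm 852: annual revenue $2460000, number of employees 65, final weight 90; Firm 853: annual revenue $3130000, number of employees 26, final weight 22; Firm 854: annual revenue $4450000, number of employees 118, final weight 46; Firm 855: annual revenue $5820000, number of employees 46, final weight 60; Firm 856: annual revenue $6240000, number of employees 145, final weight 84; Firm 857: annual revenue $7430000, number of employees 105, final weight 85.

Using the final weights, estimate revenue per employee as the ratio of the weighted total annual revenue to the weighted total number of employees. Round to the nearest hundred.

Σ wᵢ·y = 5990000×44 + 7370000×81 + 8770000×80 + 7200000×67 + 3030000×44 + 2460000×90 + 3130000×22 + 4450000×46 + 5820000×60 + 6240000×84 + 7430000×85
  = 4177720000
Σ wᵢ·x = 62×44 + 38×81 + 174×80 + 157×67 + 8×44 + 65×90 + 26×22 + 118×46 + 46×60 + 145×84 + 105×85
  = 2728 + 3078 + 13920 + 10519 + 352 + 5850 + 572 + 5428 + 2760 + 12180 + 8925 = 66312
Ratio = 4177720000 / 66312 = 63000.965

63000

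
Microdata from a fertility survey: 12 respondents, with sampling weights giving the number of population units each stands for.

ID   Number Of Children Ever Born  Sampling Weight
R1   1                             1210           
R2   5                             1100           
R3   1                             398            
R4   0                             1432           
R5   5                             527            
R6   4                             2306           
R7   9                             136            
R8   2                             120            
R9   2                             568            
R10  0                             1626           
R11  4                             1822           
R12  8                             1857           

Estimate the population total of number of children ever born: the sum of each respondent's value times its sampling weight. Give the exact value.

43711

Weighted total = 1×1210 + 5×1100 + 1×398 + 0×1432 + 5×527 + 4×2306 + 9×136 + 2×120 + 2×568 + 0×1626 + 4×1822 + 8×1857
  = 1210 + 5500 + 398 + 0 + 2635 + 9224 + 1224 + 240 + 1136 + 0 + 7288 + 14856 = 43711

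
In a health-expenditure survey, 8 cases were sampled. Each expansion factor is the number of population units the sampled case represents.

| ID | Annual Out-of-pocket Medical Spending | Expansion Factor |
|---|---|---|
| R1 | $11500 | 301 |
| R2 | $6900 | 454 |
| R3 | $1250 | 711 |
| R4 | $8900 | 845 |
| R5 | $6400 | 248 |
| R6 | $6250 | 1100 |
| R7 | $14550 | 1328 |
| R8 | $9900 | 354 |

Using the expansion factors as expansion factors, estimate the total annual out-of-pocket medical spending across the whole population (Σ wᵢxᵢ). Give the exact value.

46292550

Weighted total = 11500×301 + 6900×454 + 1250×711 + 8900×845 + 6400×248 + 6250×1100 + 14550×1328 + 9900×354
  = 46292550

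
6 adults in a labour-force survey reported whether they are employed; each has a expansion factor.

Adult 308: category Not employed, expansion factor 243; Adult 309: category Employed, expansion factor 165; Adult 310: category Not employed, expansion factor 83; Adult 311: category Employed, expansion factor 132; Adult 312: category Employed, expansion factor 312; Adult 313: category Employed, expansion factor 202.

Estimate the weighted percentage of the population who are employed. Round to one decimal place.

Sum of weights for 'Employed' = 165 + 132 + 312 + 202 = 811
Total weight = 1137
Weighted proportion = 811 / 1137 = 0.71328056 → 71.328056%

71.3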